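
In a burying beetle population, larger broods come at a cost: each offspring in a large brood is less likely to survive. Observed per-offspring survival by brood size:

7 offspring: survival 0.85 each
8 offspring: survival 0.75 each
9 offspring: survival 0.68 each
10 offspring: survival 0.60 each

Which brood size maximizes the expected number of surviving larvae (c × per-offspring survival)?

Expected surviving larvae = c × s(c):
  c=7: 7 × 0.85 = 5.950
  c=8: 8 × 0.75 = 6.000
  c=9: 9 × 0.68 = 6.120
  c=10: 10 × 0.60 = 6.000
Maximum at c = 9 (6.120 surviving larvae).

9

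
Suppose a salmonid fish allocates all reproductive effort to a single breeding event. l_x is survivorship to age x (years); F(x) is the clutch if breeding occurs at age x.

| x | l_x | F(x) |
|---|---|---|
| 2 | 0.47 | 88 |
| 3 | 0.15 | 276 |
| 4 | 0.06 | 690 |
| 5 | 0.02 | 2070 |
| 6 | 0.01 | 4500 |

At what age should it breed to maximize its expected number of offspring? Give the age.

6

Expected offspring if breeding at age x = l_x × F(x):
  age 2: 0.47 × 88 = 41.360
  age 3: 0.15 × 276 = 41.400
  age 4: 0.06 × 690 = 41.400
  age 5: 0.02 × 2070 = 41.400
  age 6: 0.01 × 4500 = 45.000
Maximum at age 6 (45.000).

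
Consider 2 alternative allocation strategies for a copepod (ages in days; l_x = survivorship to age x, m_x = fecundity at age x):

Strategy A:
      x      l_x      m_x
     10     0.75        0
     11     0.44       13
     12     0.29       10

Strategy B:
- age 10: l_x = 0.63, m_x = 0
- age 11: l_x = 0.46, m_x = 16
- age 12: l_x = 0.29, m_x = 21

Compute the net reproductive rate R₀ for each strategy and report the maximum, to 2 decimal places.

13.45

Strategy A: R₀ = 0.75×0 + 0.44×13 + 0.29×10 = 8.6200
Strategy B: R₀ = 0.63×0 + 0.46×16 + 0.29×21 = 13.4500
Highest R₀: strategy B with 13.4500.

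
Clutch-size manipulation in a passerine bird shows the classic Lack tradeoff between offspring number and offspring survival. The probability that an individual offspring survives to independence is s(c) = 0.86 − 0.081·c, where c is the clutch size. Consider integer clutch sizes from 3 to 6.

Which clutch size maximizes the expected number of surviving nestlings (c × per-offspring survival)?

Expected surviving nestlings = c × s(c):
  c=3: 3 × 0.617 = 1.851
  c=4: 4 × 0.536 = 2.144
  c=5: 5 × 0.455 = 2.275
  c=6: 6 × 0.374 = 2.244
Maximum at c = 5 (2.275 surviving nestlings).

5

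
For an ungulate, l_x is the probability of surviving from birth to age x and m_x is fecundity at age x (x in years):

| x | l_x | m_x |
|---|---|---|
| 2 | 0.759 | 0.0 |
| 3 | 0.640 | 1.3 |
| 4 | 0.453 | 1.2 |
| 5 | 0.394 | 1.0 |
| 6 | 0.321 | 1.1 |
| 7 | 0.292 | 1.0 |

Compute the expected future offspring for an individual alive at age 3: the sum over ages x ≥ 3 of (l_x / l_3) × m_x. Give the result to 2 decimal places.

3.77

l_3 = 0.640. Conditional survival from age 3 to x is l_x / l_3.
  x=3: (0.640/0.640) × 1.3 = 1.3000
  x=4: (0.453/0.640) × 1.2 = 0.8494
  x=5: (0.394/0.640) × 1.0 = 0.6156
  x=6: (0.321/0.640) × 1.1 = 0.5517
  x=7: (0.292/0.640) × 1.0 = 0.4562
Sum = 1.3000 + 0.8494 + 0.6156 + 0.5517 + 0.4562 = 3.7730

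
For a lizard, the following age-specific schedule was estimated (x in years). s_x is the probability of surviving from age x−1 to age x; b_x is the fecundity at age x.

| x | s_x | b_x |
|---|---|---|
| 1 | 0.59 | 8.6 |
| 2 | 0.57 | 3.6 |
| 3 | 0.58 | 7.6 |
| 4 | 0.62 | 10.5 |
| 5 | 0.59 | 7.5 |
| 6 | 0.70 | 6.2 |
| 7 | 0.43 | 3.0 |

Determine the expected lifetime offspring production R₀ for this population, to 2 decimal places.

9.95

Survivorship from birth: l_x = s_1·s_2·…·s_x.
  l_1 = 0.59000
  l_2 = 0.33630
  l_3 = 0.19505
  l_4 = 0.12093
  l_5 = 0.07135
  l_6 = 0.04995
  l_7 = 0.02148
R₀ = Σ l_x b_x:
  age 1: 0.59000 × 8.6 = 5.0740
  age 2: 0.33630 × 3.6 = 1.2107
  age 3: 0.19505 × 7.6 = 1.4824
  age 4: 0.12093 × 10.5 = 1.2698
  age 5: 0.07135 × 7.5 = 0.5351
  age 6: 0.04995 × 6.2 = 0.3097
  age 7: 0.02148 × 3.0 = 0.0644
R₀ = 5.0740 + 1.2107 + 1.4824 + 1.2698 + 0.5351 + 0.3097 + 0.0644 = 9.9461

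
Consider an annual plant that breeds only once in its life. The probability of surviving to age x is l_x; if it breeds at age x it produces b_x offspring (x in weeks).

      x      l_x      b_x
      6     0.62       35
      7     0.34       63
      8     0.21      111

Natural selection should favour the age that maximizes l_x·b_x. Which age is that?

Expected offspring if breeding at age x = l_x × b_x:
  age 6: 0.62 × 35 = 21.700
  age 7: 0.34 × 63 = 21.420
  age 8: 0.21 × 111 = 23.310
Maximum at age 8 (23.310).

8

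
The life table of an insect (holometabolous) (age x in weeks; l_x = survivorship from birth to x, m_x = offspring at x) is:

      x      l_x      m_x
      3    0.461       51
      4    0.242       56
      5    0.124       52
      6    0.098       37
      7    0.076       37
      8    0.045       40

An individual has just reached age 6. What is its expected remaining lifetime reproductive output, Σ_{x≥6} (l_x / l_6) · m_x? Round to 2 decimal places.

l_6 = 0.098. Conditional survival from age 6 to x is l_x / l_6.
  x=6: (0.098/0.098) × 37 = 37.0000
  x=7: (0.076/0.098) × 37 = 28.6939
  x=8: (0.045/0.098) × 40 = 18.3673
Sum = 37.0000 + 28.6939 + 18.3673 = 84.0612

84.06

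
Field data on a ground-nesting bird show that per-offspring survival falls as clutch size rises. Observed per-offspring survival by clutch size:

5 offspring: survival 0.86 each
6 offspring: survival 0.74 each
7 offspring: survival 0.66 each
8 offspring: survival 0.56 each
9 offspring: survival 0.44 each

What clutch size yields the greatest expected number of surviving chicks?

7

Expected surviving chicks = c × s(c):
  c=5: 5 × 0.86 = 4.300
  c=6: 6 × 0.74 = 4.440
  c=7: 7 × 0.66 = 4.620
  c=8: 8 × 0.56 = 4.480
  c=9: 9 × 0.44 = 3.960
Maximum at c = 7 (4.620 surviving chicks).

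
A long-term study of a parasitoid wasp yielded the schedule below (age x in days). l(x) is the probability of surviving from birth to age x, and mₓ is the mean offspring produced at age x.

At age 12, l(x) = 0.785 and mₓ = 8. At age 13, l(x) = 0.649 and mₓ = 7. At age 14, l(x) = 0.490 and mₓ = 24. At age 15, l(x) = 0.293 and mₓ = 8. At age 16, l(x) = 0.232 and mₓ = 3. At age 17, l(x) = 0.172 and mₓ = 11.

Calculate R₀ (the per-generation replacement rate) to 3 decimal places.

R₀ = Σ l(x) mₓ:
  age 12: 0.785 × 8 = 6.2800
  age 13: 0.649 × 7 = 4.5430
  age 14: 0.490 × 24 = 11.7600
  age 15: 0.293 × 8 = 2.3440
  age 16: 0.232 × 3 = 0.6960
  age 17: 0.172 × 11 = 1.8920
R₀ = 6.2800 + 4.5430 + 11.7600 + 2.3440 + 0.6960 + 1.8920 = 27.5150

27.515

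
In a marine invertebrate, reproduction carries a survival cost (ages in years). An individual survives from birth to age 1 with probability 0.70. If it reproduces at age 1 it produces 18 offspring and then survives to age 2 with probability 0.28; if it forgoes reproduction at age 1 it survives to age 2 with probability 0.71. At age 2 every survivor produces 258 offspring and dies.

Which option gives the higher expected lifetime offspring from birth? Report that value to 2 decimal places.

128.23

breed at age 1: R₀ = 0.70 × (18 + 0.28 × 258) = 0.70 × 90.2400 = 63.1680
delay to age 2: R₀ = 0.70 × (0.71 × 258) = 0.70 × 183.1800 = 128.2260
Higher: delay to age 2 (128.2260).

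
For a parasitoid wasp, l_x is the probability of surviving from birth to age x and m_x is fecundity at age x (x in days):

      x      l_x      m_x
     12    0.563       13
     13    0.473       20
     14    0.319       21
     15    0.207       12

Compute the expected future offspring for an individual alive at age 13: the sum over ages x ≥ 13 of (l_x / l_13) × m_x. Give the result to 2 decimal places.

39.41

l_13 = 0.473. Conditional survival from age 13 to x is l_x / l_13.
  x=13: (0.473/0.473) × 20 = 20.0000
  x=14: (0.319/0.473) × 21 = 14.1628
  x=15: (0.207/0.473) × 12 = 5.2516
Sum = 20.0000 + 14.1628 + 5.2516 = 39.4144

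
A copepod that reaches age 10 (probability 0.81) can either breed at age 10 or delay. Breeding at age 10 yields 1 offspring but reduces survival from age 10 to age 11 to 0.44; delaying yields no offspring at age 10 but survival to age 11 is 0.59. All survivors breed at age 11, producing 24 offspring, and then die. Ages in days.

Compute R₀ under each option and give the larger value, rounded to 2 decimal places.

11.47

breed at age 10: R₀ = 0.81 × (1 + 0.44 × 24) = 0.81 × 11.5600 = 9.3636
delay to age 11: R₀ = 0.81 × (0.59 × 24) = 0.81 × 14.1600 = 11.4696
Higher: delay to age 11 (11.4696).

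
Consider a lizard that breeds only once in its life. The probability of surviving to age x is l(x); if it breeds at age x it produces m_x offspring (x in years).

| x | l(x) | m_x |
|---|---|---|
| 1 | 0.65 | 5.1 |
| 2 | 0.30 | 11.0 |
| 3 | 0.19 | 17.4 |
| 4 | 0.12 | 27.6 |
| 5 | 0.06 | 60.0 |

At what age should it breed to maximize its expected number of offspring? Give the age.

5

Expected offspring if breeding at age x = l(x) × m_x:
  age 1: 0.65 × 5.1 = 3.315
  age 2: 0.30 × 11.0 = 3.300
  age 3: 0.19 × 17.4 = 3.306
  age 4: 0.12 × 27.6 = 3.312
  age 5: 0.06 × 60.0 = 3.600
Maximum at age 5 (3.600).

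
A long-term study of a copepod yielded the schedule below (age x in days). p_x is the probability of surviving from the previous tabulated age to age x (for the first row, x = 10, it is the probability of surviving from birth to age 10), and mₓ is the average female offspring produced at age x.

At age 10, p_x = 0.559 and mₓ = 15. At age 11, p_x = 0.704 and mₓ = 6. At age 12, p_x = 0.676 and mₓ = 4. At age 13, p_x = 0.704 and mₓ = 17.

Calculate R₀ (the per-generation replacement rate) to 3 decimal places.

14.994

Survivorship from birth: l_x = p_10·p_11·…·p_x.
  l_10 = 0.55900
  l_11 = 0.39354
  l_12 = 0.26603
  l_13 = 0.18729
R₀ = Σ l_x mₓ:
  age 10: 0.55900 × 15 = 8.3850
  age 11: 0.39354 × 6 = 2.3612
  age 12: 0.26603 × 4 = 1.0641
  age 13: 0.18729 × 17 = 3.1839
R₀ = 8.3850 + 2.3612 + 1.0641 + 3.1839 = 14.9943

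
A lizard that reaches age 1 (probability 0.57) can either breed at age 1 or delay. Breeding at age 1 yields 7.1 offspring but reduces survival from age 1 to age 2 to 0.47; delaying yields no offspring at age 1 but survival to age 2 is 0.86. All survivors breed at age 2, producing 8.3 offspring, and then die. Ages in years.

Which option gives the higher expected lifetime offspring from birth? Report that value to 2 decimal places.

breed at age 1: R₀ = 0.57 × (7.1 + 0.47 × 8.3) = 0.57 × 11.0010 = 6.2706
delay to age 2: R₀ = 0.57 × (0.86 × 8.3) = 0.57 × 7.1380 = 4.0687
Higher: breed at age 1 (6.2706).

6.27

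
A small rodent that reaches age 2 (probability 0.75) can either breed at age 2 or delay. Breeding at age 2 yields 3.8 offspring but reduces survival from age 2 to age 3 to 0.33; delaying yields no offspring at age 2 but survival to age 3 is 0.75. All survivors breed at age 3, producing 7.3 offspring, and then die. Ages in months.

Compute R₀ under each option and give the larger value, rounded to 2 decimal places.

4.66

breed at age 2: R₀ = 0.75 × (3.8 + 0.33 × 7.3) = 0.75 × 6.2090 = 4.6567
delay to age 3: R₀ = 0.75 × (0.75 × 7.3) = 0.75 × 5.4750 = 4.1062
Higher: breed at age 2 (4.6567).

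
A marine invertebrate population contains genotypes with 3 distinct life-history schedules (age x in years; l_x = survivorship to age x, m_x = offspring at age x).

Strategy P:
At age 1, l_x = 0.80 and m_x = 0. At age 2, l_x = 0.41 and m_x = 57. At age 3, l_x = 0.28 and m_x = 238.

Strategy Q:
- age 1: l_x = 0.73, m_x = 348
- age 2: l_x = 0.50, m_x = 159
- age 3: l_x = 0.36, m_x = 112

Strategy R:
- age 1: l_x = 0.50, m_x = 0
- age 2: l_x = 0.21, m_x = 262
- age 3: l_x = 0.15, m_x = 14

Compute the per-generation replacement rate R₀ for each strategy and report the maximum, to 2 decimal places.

373.86

Strategy P: R₀ = 0.80×0 + 0.41×57 + 0.28×238 = 90.0100
Strategy Q: R₀ = 0.73×348 + 0.50×159 + 0.36×112 = 373.8600
Strategy R: R₀ = 0.50×0 + 0.21×262 + 0.15×14 = 57.1200
Highest R₀: strategy Q with 373.8600.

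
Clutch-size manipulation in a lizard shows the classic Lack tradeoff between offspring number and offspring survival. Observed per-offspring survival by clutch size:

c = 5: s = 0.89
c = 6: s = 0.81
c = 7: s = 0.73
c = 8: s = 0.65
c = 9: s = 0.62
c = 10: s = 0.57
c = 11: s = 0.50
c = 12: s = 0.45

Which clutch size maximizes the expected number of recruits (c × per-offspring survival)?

Expected recruits = c × s(c):
  c=5: 5 × 0.89 = 4.450
  c=6: 6 × 0.81 = 4.860
  c=7: 7 × 0.73 = 5.110
  c=8: 8 × 0.65 = 5.200
  c=9: 9 × 0.62 = 5.580
  c=10: 10 × 0.57 = 5.700
  c=11: 11 × 0.50 = 5.500
  c=12: 12 × 0.45 = 5.400
Maximum at c = 10 (5.700 recruits).

10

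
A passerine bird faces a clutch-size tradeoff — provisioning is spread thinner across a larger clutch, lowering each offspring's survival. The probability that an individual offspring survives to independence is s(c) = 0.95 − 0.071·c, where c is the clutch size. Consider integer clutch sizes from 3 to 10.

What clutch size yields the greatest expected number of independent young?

7

Expected independent young = c × s(c):
  c=3: 3 × 0.737 = 2.211
  c=4: 4 × 0.666 = 2.664
  c=5: 5 × 0.595 = 2.975
  c=6: 6 × 0.524 = 3.144
  c=7: 7 × 0.453 = 3.171
  c=8: 8 × 0.382 = 3.056
  c=9: 9 × 0.311 = 2.799
  c=10: 10 × 0.240 = 2.400
Maximum at c = 7 (3.171 independent young).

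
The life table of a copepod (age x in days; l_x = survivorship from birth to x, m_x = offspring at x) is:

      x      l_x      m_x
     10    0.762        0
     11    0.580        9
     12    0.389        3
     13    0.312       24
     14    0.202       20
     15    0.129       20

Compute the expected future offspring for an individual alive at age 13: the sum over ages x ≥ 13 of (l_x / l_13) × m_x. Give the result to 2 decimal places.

l_13 = 0.312. Conditional survival from age 13 to x is l_x / l_13.
  x=13: (0.312/0.312) × 24 = 24.0000
  x=14: (0.202/0.312) × 20 = 12.9487
  x=15: (0.129/0.312) × 20 = 8.2692
Sum = 24.0000 + 12.9487 + 8.2692 = 45.2179

45.22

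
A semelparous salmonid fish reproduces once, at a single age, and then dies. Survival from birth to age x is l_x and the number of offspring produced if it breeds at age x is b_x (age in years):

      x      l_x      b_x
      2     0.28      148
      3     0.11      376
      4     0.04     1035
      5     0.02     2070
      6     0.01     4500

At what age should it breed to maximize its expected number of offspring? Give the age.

6

Expected offspring if breeding at age x = l_x × b_x:
  age 2: 0.28 × 148 = 41.440
  age 3: 0.11 × 376 = 41.360
  age 4: 0.04 × 1035 = 41.400
  age 5: 0.02 × 2070 = 41.400
  age 6: 0.01 × 4500 = 45.000
Maximum at age 6 (45.000).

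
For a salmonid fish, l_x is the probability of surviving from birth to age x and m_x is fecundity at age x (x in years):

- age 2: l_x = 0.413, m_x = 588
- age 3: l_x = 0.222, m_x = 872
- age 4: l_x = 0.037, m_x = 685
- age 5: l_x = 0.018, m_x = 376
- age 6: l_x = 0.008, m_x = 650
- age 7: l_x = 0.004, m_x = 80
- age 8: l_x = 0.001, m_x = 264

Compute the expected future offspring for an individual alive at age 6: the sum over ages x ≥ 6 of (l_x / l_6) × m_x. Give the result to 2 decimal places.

723.00

l_6 = 0.008. Conditional survival from age 6 to x is l_x / l_6.
  x=6: (0.008/0.008) × 650 = 650.0000
  x=7: (0.004/0.008) × 80 = 40.0000
  x=8: (0.001/0.008) × 264 = 33.0000
Sum = 650.0000 + 40.0000 + 33.0000 = 723.0000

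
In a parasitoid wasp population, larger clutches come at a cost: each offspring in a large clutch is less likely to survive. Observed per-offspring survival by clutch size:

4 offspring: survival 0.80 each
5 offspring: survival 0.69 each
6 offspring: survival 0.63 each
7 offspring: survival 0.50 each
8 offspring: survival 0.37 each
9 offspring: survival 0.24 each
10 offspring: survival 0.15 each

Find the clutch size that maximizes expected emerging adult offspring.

6

Expected emerging adult offspring = c × s(c):
  c=4: 4 × 0.80 = 3.200
  c=5: 5 × 0.69 = 3.450
  c=6: 6 × 0.63 = 3.780
  c=7: 7 × 0.50 = 3.500
  c=8: 8 × 0.37 = 2.960
  c=9: 9 × 0.24 = 2.160
  c=10: 10 × 0.15 = 1.500
Maximum at c = 6 (3.780 emerging adult offspring).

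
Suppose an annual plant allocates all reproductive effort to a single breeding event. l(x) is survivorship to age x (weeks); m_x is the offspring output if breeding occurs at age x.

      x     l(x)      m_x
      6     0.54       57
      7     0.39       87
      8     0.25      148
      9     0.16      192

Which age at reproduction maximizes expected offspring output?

8

Expected offspring if breeding at age x = l(x) × m_x:
  age 6: 0.54 × 57 = 30.780
  age 7: 0.39 × 87 = 33.930
  age 8: 0.25 × 148 = 37.000
  age 9: 0.16 × 192 = 30.720
Maximum at age 8 (37.000).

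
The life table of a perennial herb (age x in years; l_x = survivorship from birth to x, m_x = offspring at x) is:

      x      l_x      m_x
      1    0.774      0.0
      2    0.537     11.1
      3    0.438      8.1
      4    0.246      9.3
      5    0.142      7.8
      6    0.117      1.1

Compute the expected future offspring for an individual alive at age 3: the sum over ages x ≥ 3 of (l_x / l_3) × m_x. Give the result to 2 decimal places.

16.15

l_3 = 0.438. Conditional survival from age 3 to x is l_x / l_3.
  x=3: (0.438/0.438) × 8.1 = 8.1000
  x=4: (0.246/0.438) × 9.3 = 5.2233
  x=5: (0.142/0.438) × 7.8 = 2.5288
  x=6: (0.117/0.438) × 1.1 = 0.2938
Sum = 8.1000 + 5.2233 + 2.5288 + 0.2938 = 16.1459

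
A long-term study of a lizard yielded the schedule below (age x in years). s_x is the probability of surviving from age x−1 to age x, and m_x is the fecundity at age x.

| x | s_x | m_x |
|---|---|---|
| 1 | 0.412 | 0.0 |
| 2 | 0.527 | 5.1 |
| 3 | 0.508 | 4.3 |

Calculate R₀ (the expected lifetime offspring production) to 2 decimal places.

Survivorship from birth: l_x = s_1·s_2·…·s_x.
  l_1 = 0.41200
  l_2 = 0.21712
  l_3 = 0.11030
R₀ = Σ l_x m_x:
  age 1: 0.41200 × 0.0 = 0.0000
  age 2: 0.21712 × 5.1 = 1.1073
  age 3: 0.11030 × 4.3 = 0.4743
R₀ = 0.0000 + 1.1073 + 0.4743 = 1.5816

1.58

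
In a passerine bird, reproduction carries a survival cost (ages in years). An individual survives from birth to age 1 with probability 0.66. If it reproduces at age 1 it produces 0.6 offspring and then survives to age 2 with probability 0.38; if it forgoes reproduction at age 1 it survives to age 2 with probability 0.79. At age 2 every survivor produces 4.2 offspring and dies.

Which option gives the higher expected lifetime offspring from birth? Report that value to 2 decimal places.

breed at age 1: R₀ = 0.66 × (0.6 + 0.38 × 4.2) = 0.66 × 2.1960 = 1.4494
delay to age 2: R₀ = 0.66 × (0.79 × 4.2) = 0.66 × 3.3180 = 2.1899
Higher: delay to age 2 (2.1899).

2.19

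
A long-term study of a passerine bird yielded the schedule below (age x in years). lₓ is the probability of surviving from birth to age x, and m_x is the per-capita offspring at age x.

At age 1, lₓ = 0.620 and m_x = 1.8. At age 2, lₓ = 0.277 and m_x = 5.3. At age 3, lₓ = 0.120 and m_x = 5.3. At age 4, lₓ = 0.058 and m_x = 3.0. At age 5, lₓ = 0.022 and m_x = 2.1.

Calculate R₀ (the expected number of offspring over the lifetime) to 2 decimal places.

R₀ = Σ lₓ m_x:
  age 1: 0.620 × 1.8 = 1.1160
  age 2: 0.277 × 5.3 = 1.4681
  age 3: 0.120 × 5.3 = 0.6360
  age 4: 0.058 × 3.0 = 0.1740
  age 5: 0.022 × 2.1 = 0.0462
R₀ = 1.1160 + 1.4681 + 0.6360 + 0.1740 + 0.0462 = 3.4403

3.44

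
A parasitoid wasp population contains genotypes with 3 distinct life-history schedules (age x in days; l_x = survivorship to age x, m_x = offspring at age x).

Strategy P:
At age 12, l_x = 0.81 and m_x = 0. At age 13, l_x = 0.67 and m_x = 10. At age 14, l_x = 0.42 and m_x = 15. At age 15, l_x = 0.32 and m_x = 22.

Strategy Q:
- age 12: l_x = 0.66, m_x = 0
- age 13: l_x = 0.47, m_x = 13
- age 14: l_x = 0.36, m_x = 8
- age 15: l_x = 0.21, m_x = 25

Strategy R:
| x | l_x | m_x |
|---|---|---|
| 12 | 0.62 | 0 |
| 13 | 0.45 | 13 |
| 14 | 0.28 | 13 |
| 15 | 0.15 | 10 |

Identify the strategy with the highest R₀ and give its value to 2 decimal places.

20.04

Strategy P: R₀ = 0.81×0 + 0.67×10 + 0.42×15 + 0.32×22 = 20.0400
Strategy Q: R₀ = 0.66×0 + 0.47×13 + 0.36×8 + 0.21×25 = 14.2400
Strategy R: R₀ = 0.62×0 + 0.45×13 + 0.28×13 + 0.15×10 = 10.9900
Highest R₀: strategy P with 20.0400.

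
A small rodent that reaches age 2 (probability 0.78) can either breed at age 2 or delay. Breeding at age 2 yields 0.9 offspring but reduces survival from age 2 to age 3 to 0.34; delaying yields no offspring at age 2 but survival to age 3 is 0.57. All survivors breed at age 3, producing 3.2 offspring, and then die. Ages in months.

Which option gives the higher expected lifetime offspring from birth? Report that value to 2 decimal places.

breed at age 2: R₀ = 0.78 × (0.9 + 0.34 × 3.2) = 0.78 × 1.9880 = 1.5506
delay to age 3: R₀ = 0.78 × (0.57 × 3.2) = 0.78 × 1.8240 = 1.4227
Higher: breed at age 2 (1.5506).

1.55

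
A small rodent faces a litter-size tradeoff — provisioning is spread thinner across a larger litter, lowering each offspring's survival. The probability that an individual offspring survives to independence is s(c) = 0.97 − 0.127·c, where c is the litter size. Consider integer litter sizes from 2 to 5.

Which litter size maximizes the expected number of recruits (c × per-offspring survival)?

Expected recruits = c × s(c):
  c=2: 2 × 0.716 = 1.432
  c=3: 3 × 0.589 = 1.767
  c=4: 4 × 0.462 = 1.848
  c=5: 5 × 0.335 = 1.675
Maximum at c = 4 (1.848 recruits).

4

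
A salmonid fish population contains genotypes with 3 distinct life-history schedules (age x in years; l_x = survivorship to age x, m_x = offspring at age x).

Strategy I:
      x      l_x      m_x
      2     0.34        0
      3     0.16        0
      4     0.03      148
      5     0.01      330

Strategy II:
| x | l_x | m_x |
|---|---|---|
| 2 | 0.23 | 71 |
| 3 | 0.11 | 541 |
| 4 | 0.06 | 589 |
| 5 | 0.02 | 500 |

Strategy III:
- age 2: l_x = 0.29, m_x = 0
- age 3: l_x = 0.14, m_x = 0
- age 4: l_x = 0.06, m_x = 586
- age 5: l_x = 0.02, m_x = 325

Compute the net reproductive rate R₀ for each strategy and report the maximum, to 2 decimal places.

Strategy I: R₀ = 0.34×0 + 0.16×0 + 0.03×148 + 0.01×330 = 7.7400
Strategy II: R₀ = 0.23×71 + 0.11×541 + 0.06×589 + 0.02×500 = 121.1800
Strategy III: R₀ = 0.29×0 + 0.14×0 + 0.06×586 + 0.02×325 = 41.6600
Highest R₀: strategy II with 121.1800.

121.18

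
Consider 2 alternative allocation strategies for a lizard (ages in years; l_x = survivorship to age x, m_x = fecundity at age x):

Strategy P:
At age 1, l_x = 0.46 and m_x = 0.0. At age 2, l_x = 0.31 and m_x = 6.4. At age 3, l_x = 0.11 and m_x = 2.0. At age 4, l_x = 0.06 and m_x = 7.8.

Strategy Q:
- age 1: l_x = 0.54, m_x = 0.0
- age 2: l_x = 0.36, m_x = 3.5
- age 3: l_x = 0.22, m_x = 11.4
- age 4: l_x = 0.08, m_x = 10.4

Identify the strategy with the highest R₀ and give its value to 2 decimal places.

4.60

Strategy P: R₀ = 0.46×0.0 + 0.31×6.4 + 0.11×2.0 + 0.06×7.8 = 2.6720
Strategy Q: R₀ = 0.54×0.0 + 0.36×3.5 + 0.22×11.4 + 0.08×10.4 = 4.6000
Highest R₀: strategy Q with 4.6000.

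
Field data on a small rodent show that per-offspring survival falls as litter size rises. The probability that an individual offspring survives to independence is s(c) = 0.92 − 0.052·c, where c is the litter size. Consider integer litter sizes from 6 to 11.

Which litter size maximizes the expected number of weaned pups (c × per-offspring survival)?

Expected weaned pups = c × s(c):
  c=6: 6 × 0.608 = 3.648
  c=7: 7 × 0.556 = 3.892
  c=8: 8 × 0.504 = 4.032
  c=9: 9 × 0.452 = 4.068
  c=10: 10 × 0.400 = 4.000
  c=11: 11 × 0.348 = 3.828
Maximum at c = 9 (4.068 weaned pups).

9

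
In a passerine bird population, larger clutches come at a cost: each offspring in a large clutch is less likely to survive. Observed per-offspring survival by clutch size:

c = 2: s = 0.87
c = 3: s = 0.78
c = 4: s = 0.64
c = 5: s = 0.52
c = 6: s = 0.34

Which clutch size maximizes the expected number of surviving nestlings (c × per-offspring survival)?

5

Expected surviving nestlings = c × s(c):
  c=2: 2 × 0.87 = 1.740
  c=3: 3 × 0.78 = 2.340
  c=4: 4 × 0.64 = 2.560
  c=5: 5 × 0.52 = 2.600
  c=6: 6 × 0.34 = 2.040
Maximum at c = 5 (2.600 surviving nestlings).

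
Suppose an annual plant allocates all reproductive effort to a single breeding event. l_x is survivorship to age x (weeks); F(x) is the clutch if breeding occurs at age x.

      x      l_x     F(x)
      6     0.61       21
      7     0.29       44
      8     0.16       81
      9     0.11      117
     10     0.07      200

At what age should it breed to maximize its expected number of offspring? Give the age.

Expected offspring if breeding at age x = l_x × F(x):
  age 6: 0.61 × 21 = 12.810
  age 7: 0.29 × 44 = 12.760
  age 8: 0.16 × 81 = 12.960
  age 9: 0.11 × 117 = 12.870
  age 10: 0.07 × 200 = 14.000
Maximum at age 10 (14.000).

10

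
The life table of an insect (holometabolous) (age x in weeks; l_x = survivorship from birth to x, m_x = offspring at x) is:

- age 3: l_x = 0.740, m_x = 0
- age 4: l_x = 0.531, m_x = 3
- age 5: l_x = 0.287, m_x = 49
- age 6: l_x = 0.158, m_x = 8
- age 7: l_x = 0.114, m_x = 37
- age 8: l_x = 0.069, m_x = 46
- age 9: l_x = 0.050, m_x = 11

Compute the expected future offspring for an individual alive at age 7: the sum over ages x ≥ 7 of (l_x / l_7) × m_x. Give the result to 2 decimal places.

l_7 = 0.114. Conditional survival from age 7 to x is l_x / l_7.
  x=7: (0.114/0.114) × 37 = 37.0000
  x=8: (0.069/0.114) × 46 = 27.8421
  x=9: (0.050/0.114) × 11 = 4.8246
Sum = 37.0000 + 27.8421 + 4.8246 = 69.6667

69.67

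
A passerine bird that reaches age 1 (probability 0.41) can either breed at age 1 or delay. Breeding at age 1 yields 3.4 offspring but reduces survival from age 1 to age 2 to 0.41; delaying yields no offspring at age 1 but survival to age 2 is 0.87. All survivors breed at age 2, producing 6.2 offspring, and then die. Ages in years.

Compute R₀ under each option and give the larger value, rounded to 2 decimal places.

breed at age 1: R₀ = 0.41 × (3.4 + 0.41 × 6.2) = 0.41 × 5.9420 = 2.4362
delay to age 2: R₀ = 0.41 × (0.87 × 6.2) = 0.41 × 5.3940 = 2.2115
Higher: breed at age 1 (2.4362).

2.44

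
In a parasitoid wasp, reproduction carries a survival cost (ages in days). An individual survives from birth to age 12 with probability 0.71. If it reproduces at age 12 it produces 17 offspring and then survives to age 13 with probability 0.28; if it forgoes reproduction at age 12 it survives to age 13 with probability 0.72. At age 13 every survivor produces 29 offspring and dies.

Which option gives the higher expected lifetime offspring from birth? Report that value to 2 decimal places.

breed at age 12: R₀ = 0.71 × (17 + 0.28 × 29) = 0.71 × 25.1200 = 17.8352
delay to age 13: R₀ = 0.71 × (0.72 × 29) = 0.71 × 20.8800 = 14.8248
Higher: breed at age 12 (17.8352).

17.84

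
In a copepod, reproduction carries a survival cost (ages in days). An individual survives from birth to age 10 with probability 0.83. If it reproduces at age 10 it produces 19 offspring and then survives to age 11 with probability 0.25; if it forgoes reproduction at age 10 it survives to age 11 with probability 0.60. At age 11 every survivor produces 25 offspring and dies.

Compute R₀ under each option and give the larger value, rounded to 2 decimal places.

20.96

breed at age 10: R₀ = 0.83 × (19 + 0.25 × 25) = 0.83 × 25.2500 = 20.9575
delay to age 11: R₀ = 0.83 × (0.60 × 25) = 0.83 × 15.0000 = 12.4500
Higher: breed at age 10 (20.9575).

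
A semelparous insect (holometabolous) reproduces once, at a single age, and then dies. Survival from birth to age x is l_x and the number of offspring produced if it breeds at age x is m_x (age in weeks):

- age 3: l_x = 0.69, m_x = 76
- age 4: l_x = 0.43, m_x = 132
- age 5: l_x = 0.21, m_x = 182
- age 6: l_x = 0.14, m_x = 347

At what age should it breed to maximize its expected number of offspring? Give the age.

Expected offspring if breeding at age x = l_x × m_x:
  age 3: 0.69 × 76 = 52.440
  age 4: 0.43 × 132 = 56.760
  age 5: 0.21 × 182 = 38.220
  age 6: 0.14 × 347 = 48.580
Maximum at age 4 (56.760).

4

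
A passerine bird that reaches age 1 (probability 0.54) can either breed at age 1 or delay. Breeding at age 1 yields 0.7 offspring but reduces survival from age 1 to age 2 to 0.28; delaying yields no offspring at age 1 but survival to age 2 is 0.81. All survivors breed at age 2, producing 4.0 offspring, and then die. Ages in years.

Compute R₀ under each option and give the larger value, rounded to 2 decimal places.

1.75

breed at age 1: R₀ = 0.54 × (0.7 + 0.28 × 4.0) = 0.54 × 1.8200 = 0.9828
delay to age 2: R₀ = 0.54 × (0.81 × 4.0) = 0.54 × 3.2400 = 1.7496
Higher: delay to age 2 (1.7496).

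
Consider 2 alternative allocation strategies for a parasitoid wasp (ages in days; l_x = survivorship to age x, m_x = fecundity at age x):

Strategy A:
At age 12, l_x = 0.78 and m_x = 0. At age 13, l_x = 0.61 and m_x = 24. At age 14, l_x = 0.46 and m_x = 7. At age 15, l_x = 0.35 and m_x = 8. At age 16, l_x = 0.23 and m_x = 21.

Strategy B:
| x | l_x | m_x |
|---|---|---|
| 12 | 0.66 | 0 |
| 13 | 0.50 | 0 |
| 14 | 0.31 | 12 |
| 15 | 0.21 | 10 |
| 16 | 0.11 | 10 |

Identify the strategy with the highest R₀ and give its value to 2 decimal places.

25.49

Strategy A: R₀ = 0.78×0 + 0.61×24 + 0.46×7 + 0.35×8 + 0.23×21 = 25.4900
Strategy B: R₀ = 0.66×0 + 0.50×0 + 0.31×12 + 0.21×10 + 0.11×10 = 6.9200
Highest R₀: strategy A with 25.4900.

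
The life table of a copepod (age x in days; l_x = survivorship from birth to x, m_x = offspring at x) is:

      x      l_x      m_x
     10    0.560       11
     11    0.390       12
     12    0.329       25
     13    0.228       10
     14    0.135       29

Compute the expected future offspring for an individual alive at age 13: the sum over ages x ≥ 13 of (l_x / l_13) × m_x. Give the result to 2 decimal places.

l_13 = 0.228. Conditional survival from age 13 to x is l_x / l_13.
  x=13: (0.228/0.228) × 10 = 10.0000
  x=14: (0.135/0.228) × 29 = 17.1711
Sum = 10.0000 + 17.1711 = 27.1711

27.17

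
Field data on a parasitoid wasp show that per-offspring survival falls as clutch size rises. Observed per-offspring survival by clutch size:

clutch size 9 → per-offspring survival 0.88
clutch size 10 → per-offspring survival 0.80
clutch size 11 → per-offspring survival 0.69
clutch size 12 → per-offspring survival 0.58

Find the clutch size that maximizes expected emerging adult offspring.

10

Expected emerging adult offspring = c × s(c):
  c=9: 9 × 0.88 = 7.920
  c=10: 10 × 0.80 = 8.000
  c=11: 11 × 0.69 = 7.590
  c=12: 12 × 0.58 = 6.960
Maximum at c = 10 (8.000 emerging adult offspring).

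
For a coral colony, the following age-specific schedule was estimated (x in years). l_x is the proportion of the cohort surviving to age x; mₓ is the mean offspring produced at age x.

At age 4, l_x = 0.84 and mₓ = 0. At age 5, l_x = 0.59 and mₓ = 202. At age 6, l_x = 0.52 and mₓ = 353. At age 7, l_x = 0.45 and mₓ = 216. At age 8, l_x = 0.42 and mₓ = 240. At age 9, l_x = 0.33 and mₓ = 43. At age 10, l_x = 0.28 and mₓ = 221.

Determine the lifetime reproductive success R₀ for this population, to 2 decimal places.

R₀ = Σ l_x mₓ:
  age 4: 0.84 × 0 = 0.0000
  age 5: 0.59 × 202 = 119.1800
  age 6: 0.52 × 353 = 183.5600
  age 7: 0.45 × 216 = 97.2000
  age 8: 0.42 × 240 = 100.8000
  age 9: 0.33 × 43 = 14.1900
  age 10: 0.28 × 221 = 61.8800
R₀ = 0.0000 + 119.1800 + 183.5600 + 97.2000 + 100.8000 + 14.1900 + 61.8800 = 576.8100

576.81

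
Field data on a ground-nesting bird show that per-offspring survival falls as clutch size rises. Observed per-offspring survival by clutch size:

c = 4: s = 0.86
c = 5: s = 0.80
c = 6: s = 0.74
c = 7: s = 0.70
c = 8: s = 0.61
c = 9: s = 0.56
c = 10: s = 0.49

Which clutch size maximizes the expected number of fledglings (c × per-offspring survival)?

9

Expected fledglings = c × s(c):
  c=4: 4 × 0.86 = 3.440
  c=5: 5 × 0.80 = 4.000
  c=6: 6 × 0.74 = 4.440
  c=7: 7 × 0.70 = 4.900
  c=8: 8 × 0.61 = 4.880
  c=9: 9 × 0.56 = 5.040
  c=10: 10 × 0.49 = 4.900
Maximum at c = 9 (5.040 fledglings).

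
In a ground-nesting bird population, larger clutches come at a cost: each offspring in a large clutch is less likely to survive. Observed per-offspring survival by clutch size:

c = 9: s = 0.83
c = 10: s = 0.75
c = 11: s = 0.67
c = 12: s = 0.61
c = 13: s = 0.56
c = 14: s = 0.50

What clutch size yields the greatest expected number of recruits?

Expected recruits = c × s(c):
  c=9: 9 × 0.83 = 7.470
  c=10: 10 × 0.75 = 7.500
  c=11: 11 × 0.67 = 7.370
  c=12: 12 × 0.61 = 7.320
  c=13: 13 × 0.56 = 7.280
  c=14: 14 × 0.50 = 7.000
Maximum at c = 10 (7.500 recruits).

10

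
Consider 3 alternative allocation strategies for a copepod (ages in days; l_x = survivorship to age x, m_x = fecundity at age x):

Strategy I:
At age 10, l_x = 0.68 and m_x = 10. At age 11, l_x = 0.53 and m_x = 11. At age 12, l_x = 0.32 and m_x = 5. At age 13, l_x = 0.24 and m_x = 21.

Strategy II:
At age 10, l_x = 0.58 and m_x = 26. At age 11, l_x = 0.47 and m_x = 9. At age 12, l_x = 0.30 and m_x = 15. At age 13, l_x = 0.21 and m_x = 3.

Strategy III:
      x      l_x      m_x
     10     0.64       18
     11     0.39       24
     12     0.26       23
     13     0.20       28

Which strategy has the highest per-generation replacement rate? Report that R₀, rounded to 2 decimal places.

Strategy I: R₀ = 0.68×10 + 0.53×11 + 0.32×5 + 0.24×21 = 19.2700
Strategy II: R₀ = 0.58×26 + 0.47×9 + 0.30×15 + 0.21×3 = 24.4400
Strategy III: R₀ = 0.64×18 + 0.39×24 + 0.26×23 + 0.20×28 = 32.4600
Highest R₀: strategy III with 32.4600.

32.46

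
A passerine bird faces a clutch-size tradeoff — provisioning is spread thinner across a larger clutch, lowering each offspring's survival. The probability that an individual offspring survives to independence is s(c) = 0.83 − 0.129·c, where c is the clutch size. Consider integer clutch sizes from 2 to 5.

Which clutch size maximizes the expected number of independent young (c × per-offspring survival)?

3

Expected independent young = c × s(c):
  c=2: 2 × 0.572 = 1.144
  c=3: 3 × 0.443 = 1.329
  c=4: 4 × 0.314 = 1.256
  c=5: 5 × 0.185 = 0.925
Maximum at c = 3 (1.329 independent young).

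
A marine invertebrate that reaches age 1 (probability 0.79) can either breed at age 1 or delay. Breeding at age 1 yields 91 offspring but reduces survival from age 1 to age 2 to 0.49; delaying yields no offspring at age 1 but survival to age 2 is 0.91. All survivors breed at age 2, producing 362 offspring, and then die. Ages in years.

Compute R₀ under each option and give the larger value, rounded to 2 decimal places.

breed at age 1: R₀ = 0.79 × (91 + 0.49 × 362) = 0.79 × 268.3800 = 212.0202
delay to age 2: R₀ = 0.79 × (0.91 × 362) = 0.79 × 329.4200 = 260.2418
Higher: delay to age 2 (260.2418).

260.24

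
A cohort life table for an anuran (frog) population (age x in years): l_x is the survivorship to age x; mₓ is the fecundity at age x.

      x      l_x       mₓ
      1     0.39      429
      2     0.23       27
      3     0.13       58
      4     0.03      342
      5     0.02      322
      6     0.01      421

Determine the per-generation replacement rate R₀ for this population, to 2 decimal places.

R₀ = Σ l_x mₓ:
  age 1: 0.39 × 429 = 167.3100
  age 2: 0.23 × 27 = 6.2100
  age 3: 0.13 × 58 = 7.5400
  age 4: 0.03 × 342 = 10.2600
  age 5: 0.02 × 322 = 6.4400
  age 6: 0.01 × 421 = 4.2100
R₀ = 167.3100 + 6.2100 + 7.5400 + 10.2600 + 6.4400 + 4.2100 = 201.9700

201.97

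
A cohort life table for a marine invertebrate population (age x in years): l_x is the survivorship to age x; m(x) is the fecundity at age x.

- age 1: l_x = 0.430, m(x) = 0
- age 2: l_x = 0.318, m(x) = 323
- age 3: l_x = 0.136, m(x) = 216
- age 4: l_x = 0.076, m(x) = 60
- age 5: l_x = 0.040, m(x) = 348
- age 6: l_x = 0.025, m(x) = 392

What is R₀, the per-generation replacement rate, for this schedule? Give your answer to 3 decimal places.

R₀ = Σ l_x m(x):
  age 1: 0.430 × 0 = 0.0000
  age 2: 0.318 × 323 = 102.7140
  age 3: 0.136 × 216 = 29.3760
  age 4: 0.076 × 60 = 4.5600
  age 5: 0.040 × 348 = 13.9200
  age 6: 0.025 × 392 = 9.8000
R₀ = 0.0000 + 102.7140 + 29.3760 + 4.5600 + 13.9200 + 9.8000 = 160.3700

160.370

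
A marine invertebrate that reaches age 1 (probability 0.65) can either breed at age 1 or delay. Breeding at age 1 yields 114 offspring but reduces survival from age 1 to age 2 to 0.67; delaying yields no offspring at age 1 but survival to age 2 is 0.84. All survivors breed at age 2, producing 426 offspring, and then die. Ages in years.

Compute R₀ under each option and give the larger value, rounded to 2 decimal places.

259.62

breed at age 1: R₀ = 0.65 × (114 + 0.67 × 426) = 0.65 × 399.4200 = 259.6230
delay to age 2: R₀ = 0.65 × (0.84 × 426) = 0.65 × 357.8400 = 232.5960
Higher: breed at age 1 (259.6230).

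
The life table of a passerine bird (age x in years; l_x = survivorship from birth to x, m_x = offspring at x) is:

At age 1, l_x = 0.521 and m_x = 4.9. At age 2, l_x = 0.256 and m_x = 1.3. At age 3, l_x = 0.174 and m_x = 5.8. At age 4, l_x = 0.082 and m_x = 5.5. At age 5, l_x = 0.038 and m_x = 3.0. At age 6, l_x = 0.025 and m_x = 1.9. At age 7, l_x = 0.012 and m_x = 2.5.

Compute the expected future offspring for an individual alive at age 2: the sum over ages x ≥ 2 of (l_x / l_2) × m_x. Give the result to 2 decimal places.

l_2 = 0.256. Conditional survival from age 2 to x is l_x / l_2.
  x=2: (0.256/0.256) × 1.3 = 1.3000
  x=3: (0.174/0.256) × 5.8 = 3.9422
  x=4: (0.082/0.256) × 5.5 = 1.7617
  x=5: (0.038/0.256) × 3.0 = 0.4453
  x=6: (0.025/0.256) × 1.9 = 0.1855
  x=7: (0.012/0.256) × 2.5 = 0.1172
Sum = 1.3000 + 3.9422 + 1.7617 + 0.4453 + 0.1855 + 0.1172 = 7.7520

7.75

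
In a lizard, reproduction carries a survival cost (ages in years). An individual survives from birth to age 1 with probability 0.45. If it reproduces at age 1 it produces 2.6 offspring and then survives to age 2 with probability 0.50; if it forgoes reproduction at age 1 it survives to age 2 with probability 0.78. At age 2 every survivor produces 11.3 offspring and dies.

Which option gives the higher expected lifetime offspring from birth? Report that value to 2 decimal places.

3.97

breed at age 1: R₀ = 0.45 × (2.6 + 0.50 × 11.3) = 0.45 × 8.2500 = 3.7125
delay to age 2: R₀ = 0.45 × (0.78 × 11.3) = 0.45 × 8.8140 = 3.9663
Higher: delay to age 2 (3.9663).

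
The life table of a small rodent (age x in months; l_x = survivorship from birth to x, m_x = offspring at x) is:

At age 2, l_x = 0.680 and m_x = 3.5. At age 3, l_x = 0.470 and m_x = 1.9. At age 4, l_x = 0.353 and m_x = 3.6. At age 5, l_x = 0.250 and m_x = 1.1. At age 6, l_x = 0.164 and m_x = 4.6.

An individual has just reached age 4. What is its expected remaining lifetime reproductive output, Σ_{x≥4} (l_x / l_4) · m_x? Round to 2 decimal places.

6.52

l_4 = 0.353. Conditional survival from age 4 to x is l_x / l_4.
  x=4: (0.353/0.353) × 3.6 = 3.6000
  x=5: (0.250/0.353) × 1.1 = 0.7790
  x=6: (0.164/0.353) × 4.6 = 2.1371
Sum = 3.6000 + 0.7790 + 2.1371 = 6.5161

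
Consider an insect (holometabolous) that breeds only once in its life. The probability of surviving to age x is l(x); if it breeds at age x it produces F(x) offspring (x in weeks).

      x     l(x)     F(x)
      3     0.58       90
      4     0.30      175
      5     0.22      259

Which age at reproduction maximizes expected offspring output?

5

Expected offspring if breeding at age x = l(x) × F(x):
  age 3: 0.58 × 90 = 52.200
  age 4: 0.30 × 175 = 52.500
  age 5: 0.22 × 259 = 56.980
Maximum at age 5 (56.980).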